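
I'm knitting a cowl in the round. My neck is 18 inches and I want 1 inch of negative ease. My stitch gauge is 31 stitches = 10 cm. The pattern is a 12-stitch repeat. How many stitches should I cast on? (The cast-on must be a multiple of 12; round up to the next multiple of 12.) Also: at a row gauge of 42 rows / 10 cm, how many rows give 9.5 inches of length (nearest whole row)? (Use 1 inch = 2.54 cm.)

Cast on 144 stitches; work 101 rows.

Finished = 18 − 1 = 17 inches.
17 inches × 2.54 = 43.18 cm.
31/10 = 3.1 sts per cm; 43.18 × 3.1 = 133.86 sts.
Next multiple of 12 → 144.
9.5 inches = 24.13 cm; × 4.2 = 101.35 → 101 rows.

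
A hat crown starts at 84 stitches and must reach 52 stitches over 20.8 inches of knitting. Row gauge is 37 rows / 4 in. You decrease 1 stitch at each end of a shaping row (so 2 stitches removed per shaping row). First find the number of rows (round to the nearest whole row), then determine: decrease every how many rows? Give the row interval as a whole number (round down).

Rows = 20.8 × 9.25 = 192.4 → 192 rows.
Stitches to remove: 32 → 16 shaping rows (at 2 st each).
192 / 16 = 12.00 → every 12 rows.

Decrease every 12th row.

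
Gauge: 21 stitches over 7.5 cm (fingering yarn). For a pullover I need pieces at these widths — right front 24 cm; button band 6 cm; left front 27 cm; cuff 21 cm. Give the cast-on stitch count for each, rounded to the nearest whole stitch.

Rate = 21/7.5 = 2.8 sts per cm.
right front: 24 × 2.8 = 67.20 → 67.
button band: 6 × 2.8 = 16.80 → 17.
left front: 27 × 2.8 = 75.60 → 76.
cuff: 21 × 2.8 = 58.80 → 59.

right front 67; button band 17; left front 76; cuff 59.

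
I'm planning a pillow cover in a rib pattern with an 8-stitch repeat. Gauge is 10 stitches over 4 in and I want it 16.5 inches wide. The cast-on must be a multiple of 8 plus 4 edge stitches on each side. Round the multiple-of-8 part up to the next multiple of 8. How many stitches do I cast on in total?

10 / 4 = 2.5 sts per inch.
16.5 × 2.5 = 41.25 sts.
Less 8 edge sts → 33.25 for the repeat.
Next multiple of 8: 40.
Add back 8 edge sts → 48.

48 stitches.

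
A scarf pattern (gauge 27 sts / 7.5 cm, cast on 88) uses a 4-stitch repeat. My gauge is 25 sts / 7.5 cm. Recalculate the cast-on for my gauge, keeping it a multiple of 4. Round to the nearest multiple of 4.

88 × 25 / 27 = 81.48.
Nearest multiple of 4: 80.

80 stitches.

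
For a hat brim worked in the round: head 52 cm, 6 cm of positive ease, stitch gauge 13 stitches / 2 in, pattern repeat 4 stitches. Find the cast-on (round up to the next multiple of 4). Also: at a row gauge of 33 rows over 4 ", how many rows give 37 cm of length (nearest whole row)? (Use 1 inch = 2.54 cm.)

Finished = 52 + 6 = 58 cm.
58 cm × 1/2.54 = 22.83 inches.
13/2 = 6.5 sts per in; 22.83 × 6.5 = 148.43 sts.
Next multiple of 4 → 152.
37 cm = 14.57 inches; × 8.25 = 120.18 → 120 rows.

Cast on 152 stitches; work 120 rows.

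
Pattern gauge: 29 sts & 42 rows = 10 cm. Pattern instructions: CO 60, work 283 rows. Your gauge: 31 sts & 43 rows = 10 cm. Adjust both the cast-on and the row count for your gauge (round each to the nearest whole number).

Cast on 64 stitches; work 290 rows.

Stitches: 60 × 31/29 = 64.14 → 64.
Rows: 283 × 43/42 = 289.74 → 290.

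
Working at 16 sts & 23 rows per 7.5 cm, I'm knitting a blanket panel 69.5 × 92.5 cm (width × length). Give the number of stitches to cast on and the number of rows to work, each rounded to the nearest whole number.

Stitch gauge = 16/7.5 = 2.133 sts/cm; 69.5 × 2.133 = 148.27 → 148 sts.
Row gauge = 23/7.5 = 3.067 rows/cm; 92.5 × 3.067 = 283.67 → 284 rows.

Cast on 148 stitches and work 284 rows.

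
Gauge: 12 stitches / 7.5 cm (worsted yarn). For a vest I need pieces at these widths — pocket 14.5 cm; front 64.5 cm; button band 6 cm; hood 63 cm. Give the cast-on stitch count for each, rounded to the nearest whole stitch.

pocket 23; front 103; button band 10; hood 101.

Rate = 12/7.5 = 1.6 sts per cm.
pocket: 14.5 × 1.6 = 23.20 → 23.
front: 64.5 × 1.6 = 103.20 → 103.
button band: 6 × 1.6 = 9.60 → 10.
hood: 63 × 1.6 = 100.80 → 101.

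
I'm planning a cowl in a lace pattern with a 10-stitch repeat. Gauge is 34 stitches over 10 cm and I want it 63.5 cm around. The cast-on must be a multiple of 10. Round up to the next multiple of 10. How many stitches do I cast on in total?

34 / 10 = 3.4 sts per cm.
63.5 × 3.4 = 215.90 sts.
Next multiple of 10: 220.

CO 220 sts.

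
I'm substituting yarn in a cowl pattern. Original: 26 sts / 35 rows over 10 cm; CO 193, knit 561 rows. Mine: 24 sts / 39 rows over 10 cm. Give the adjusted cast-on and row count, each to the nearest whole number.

Cast on 178 stitches; work 625 rows.

Stitches: 193 × 24/26 = 178.15 → 178.
Rows: 561 × 39/35 = 625.11 → 625.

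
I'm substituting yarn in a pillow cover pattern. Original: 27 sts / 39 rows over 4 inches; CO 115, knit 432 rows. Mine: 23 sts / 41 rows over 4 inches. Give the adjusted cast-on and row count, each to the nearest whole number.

Stitches: 115 × 23/27 = 97.96 → 98.
Rows: 432 × 41/39 = 454.15 → 454.

Cast on 98 stitches; work 454 rows.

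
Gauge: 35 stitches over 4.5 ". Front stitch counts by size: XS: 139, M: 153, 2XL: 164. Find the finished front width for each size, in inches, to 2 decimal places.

XS 17.87 inches; M 19.67 inches; 2XL 21.09 inches.

35/4.5 = 7.778 sts per in.
XS: 139 / 7.778 = 17.871 → 17.87 in.
M: 153 / 7.778 = 19.671 → 19.67 in.
2XL: 164 / 7.778 = 21.086 → 21.09 in.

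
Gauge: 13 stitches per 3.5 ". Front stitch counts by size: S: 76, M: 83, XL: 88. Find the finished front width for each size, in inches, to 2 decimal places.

13/3.5 = 3.714 sts per in.
S: 76 / 3.714 = 20.462 → 20.46 in.
M: 83 / 3.714 = 22.346 → 22.35 in.
XL: 88 / 3.714 = 23.692 → 23.69 in.

S 20.46 inches; M 22.35 inches; XL 23.69 inches.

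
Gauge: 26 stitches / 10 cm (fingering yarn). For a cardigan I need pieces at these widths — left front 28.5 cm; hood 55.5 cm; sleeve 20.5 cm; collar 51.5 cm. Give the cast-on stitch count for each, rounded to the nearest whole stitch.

Rate = 26/10 = 2.6 sts per cm.
left front: 28.5 × 2.6 = 74.10 → 74.
hood: 55.5 × 2.6 = 144.30 → 144.
sleeve: 20.5 × 2.6 = 53.30 → 53.
collar: 51.5 × 2.6 = 133.90 → 134.

left front 74; hood 144; sleeve 53; collar 134.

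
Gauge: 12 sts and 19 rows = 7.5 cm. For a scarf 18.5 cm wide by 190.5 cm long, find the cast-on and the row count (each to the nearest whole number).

Cast on 30 stitches and work 483 rows.

Stitch gauge = 12/7.5 = 1.6 sts/cm; 18.5 × 1.6 = 29.60 → 30 sts.
Row gauge = 19/7.5 = 2.533 rows/cm; 190.5 × 2.533 = 482.60 → 483 rows.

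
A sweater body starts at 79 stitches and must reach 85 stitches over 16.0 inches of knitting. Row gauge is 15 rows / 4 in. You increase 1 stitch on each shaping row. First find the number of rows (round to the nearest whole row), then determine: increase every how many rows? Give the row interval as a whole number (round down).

Rows = 16.0 × 3.75 = 60.0 → 60 rows.
Stitches to add: 6 → 6 shaping rows (at 1 st each).
60 / 6 = 10.00 → every 10 rows.

Increase every 10th row.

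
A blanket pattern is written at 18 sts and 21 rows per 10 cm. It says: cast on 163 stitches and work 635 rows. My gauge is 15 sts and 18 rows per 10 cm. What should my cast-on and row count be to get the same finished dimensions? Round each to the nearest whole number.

Stitches: 163 × 15/18 = 135.83 → 136.
Rows: 635 × 18/21 = 544.29 → 544.

Cast on 136 stitches; work 544 rows.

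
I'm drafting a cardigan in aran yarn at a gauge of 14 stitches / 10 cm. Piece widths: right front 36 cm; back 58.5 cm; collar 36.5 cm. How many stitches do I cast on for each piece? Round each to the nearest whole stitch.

Rate = 14/10 = 1.4 sts per cm.
right front: 36 × 1.4 = 50.40 → 50.
back: 58.5 × 1.4 = 81.90 → 82.
collar: 36.5 × 1.4 = 51.10 → 51.

right front 50; back 82; collar 51.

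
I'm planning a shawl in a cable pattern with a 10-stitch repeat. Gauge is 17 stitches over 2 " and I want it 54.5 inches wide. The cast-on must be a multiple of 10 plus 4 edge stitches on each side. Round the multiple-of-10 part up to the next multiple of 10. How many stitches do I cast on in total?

Cast on 468 stitches.

17 / 2 = 8.5 sts per inch.
54.5 × 8.5 = 463.25 sts.
Less 8 edge sts → 455.25 for the repeat.
Next multiple of 10: 460.
Add back 8 edge sts → 468.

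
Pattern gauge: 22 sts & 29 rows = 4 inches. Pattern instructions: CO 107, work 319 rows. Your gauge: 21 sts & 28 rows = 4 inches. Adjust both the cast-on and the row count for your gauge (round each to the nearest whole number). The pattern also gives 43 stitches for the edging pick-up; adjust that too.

Stitches: 107 × 21/22 = 102.14 → 102.
Rows: 319 × 28/29 = 308.00 → 308.
edging pick-up: 43 × 21/22 = 41.05 → 41.

Cast on 102 stitches; work 308 rows; edging pick-up 41 stitches.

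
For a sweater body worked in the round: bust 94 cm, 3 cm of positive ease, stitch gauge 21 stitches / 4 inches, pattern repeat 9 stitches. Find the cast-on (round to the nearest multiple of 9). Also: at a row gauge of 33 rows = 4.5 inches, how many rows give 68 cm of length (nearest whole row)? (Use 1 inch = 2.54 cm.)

Finished = 94 + 3 = 97 cm.
97 cm × 1/2.54 = 38.19 inches.
21/4 = 5.25 sts per in; 38.19 × 5.25 = 200.49 sts.
Nearest multiple of 9 → 198.
68 cm = 26.77 inches; × 7.333 = 196.33 → 196 rows.

Cast on 198 stitches; work 196 rows.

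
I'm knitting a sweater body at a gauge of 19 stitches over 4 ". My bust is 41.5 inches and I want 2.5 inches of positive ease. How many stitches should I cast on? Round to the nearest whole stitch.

Finished = 41.5 + 2.5 = 44 in.
19 / 4 = 4.75 sts per inch.
44.00 × 4.75 = 209.00 sts.

Cast on 209 stitches.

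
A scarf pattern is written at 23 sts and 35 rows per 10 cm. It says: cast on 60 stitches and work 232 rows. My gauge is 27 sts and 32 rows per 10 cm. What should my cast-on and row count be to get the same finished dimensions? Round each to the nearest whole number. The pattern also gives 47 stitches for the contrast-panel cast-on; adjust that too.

Stitches: 60 × 27/23 = 70.43 → 70.
Rows: 232 × 32/35 = 212.11 → 212.
contrast-panel cast-on: 47 × 27/23 = 55.17 → 55.

Cast on 70 stitches; work 212 rows; contrast-panel cast-on 55 stitches.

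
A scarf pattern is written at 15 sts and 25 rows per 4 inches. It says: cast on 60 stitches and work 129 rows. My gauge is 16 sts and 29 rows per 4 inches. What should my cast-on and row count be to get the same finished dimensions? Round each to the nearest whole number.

Stitches: 60 × 16/15 = 64.00 → 64.
Rows: 129 × 29/25 = 149.64 → 150.

Cast on 64 stitches; work 150 rows.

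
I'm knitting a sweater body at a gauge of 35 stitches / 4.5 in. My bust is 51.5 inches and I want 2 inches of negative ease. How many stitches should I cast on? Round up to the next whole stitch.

Finished = 51.5 − 2 = 49.5 in.
35 / 4.5 = 7.778 sts per inch.
49.50 × 7.778 = 385.00 sts.

Cast on 385 stitches.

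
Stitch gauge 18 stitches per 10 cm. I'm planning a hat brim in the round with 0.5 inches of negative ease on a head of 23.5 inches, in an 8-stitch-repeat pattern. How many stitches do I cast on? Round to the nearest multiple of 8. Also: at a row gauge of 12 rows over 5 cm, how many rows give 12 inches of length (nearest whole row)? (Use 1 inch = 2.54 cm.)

Finished = 23.5 − 0.5 = 23 inches.
23 inches × 2.54 = 58.42 cm.
18/10 = 1.8 sts per cm; 58.42 × 1.8 = 105.16 sts.
Nearest multiple of 8 → 104.
12 inches = 30.48 cm; × 2.4 = 73.15 → 73 rows.

Cast on 104 stitches; work 73 rows.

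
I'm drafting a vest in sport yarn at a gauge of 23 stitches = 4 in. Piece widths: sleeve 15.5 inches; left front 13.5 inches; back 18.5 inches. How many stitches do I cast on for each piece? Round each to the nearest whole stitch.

sleeve 89; left front 78; back 106.

Rate = 23/4 = 5.75 sts per in.
sleeve: 15.5 × 5.75 = 89.12 → 89.
left front: 13.5 × 5.75 = 77.62 → 78.
back: 18.5 × 5.75 = 106.38 → 106.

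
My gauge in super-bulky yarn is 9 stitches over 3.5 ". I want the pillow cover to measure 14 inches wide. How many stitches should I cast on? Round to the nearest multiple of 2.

36 stitches.

9 stitches / 3.5 in = 2.571 stitches per inch.
14 × 2.571 = 36.00 stitches.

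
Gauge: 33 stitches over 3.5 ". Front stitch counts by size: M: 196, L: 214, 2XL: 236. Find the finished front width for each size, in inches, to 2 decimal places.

33/3.5 = 9.429 sts per in.
M: 196 / 9.429 = 20.788 → 20.79 in.
L: 214 / 9.429 = 22.697 → 22.70 in.
2XL: 236 / 9.429 = 25.030 → 25.03 in.

M 20.79 inches; L 22.70 inches; 2XL 25.03 inches.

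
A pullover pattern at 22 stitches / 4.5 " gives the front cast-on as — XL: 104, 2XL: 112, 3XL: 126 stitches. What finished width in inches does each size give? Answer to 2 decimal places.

XL 21.27 inches; 2XL 22.91 inches; 3XL 25.77 inches.

22/4.5 = 4.889 sts per in.
XL: 104 / 4.889 = 21.273 → 21.27 in.
2XL: 112 / 4.889 = 22.909 → 22.91 in.
3XL: 126 / 4.889 = 25.773 → 25.77 in.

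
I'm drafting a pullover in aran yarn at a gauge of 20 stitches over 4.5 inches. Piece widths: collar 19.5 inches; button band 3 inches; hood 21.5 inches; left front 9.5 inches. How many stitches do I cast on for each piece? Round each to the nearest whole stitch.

Rate = 20/4.5 = 4.444 sts per in.
collar: 19.5 × 4.444 = 86.67 → 87.
button band: 3 × 4.444 = 13.33 → 13.
hood: 21.5 × 4.444 = 95.56 → 96.
left front: 9.5 × 4.444 = 42.22 → 42.

collar 87; button band 13; hood 96; left front 42.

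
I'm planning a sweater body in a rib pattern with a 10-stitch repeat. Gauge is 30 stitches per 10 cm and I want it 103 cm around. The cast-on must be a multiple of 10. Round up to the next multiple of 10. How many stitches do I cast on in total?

CO 310 sts.

30 / 10 = 3 sts per cm.
103 × 3 = 309.00 sts.
Next multiple of 10: 310.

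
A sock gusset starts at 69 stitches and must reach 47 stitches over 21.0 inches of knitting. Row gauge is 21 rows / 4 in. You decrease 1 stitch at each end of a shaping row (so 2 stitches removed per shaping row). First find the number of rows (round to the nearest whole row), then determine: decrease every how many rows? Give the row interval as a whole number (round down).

Decrease every 10th row.

Rows = 21.0 × 5.25 = 110.2 → 110 rows.
Stitches to remove: 22 → 11 shaping rows (at 2 st each).
110 / 11 = 10.00 → every 10 rows.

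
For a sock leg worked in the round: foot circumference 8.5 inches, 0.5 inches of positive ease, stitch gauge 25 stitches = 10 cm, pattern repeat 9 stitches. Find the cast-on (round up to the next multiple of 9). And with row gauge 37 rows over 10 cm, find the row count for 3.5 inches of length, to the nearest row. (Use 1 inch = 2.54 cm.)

Finished = 8.5 + 0.5 = 9 inches.
9 inches × 2.54 = 22.86 cm.
25/10 = 2.5 sts per cm; 22.86 × 2.5 = 57.15 sts.
Next multiple of 9 → 63.
3.5 inches = 8.89 cm; × 3.7 = 32.89 → 33 rows.

Cast on 63 stitches; work 33 rows.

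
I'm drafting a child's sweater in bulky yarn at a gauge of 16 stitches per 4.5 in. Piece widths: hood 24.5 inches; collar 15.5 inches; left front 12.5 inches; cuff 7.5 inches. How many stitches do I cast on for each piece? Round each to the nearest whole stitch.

Rate = 16/4.5 = 3.556 sts per in.
hood: 24.5 × 3.556 = 87.11 → 87.
collar: 15.5 × 3.556 = 55.11 → 55.
left front: 12.5 × 3.556 = 44.44 → 44.
cuff: 7.5 × 3.556 = 26.67 → 27.

hood 87; collar 55; left front 44; cuff 27.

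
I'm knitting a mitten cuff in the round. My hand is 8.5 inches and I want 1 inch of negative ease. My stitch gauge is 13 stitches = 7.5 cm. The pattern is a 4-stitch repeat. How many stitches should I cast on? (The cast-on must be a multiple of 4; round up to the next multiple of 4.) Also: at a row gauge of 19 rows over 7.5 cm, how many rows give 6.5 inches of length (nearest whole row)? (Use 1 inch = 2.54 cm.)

Finished = 8.5 − 1 = 7.5 inches.
7.5 inches × 2.54 = 19.05 cm.
13/7.5 = 1.733 sts per cm; 19.05 × 1.733 = 33.02 sts.
Next multiple of 4 → 36.
6.5 inches = 16.51 cm; × 2.533 = 41.83 → 42 rows.

Cast on 36 stitches; work 42 rows.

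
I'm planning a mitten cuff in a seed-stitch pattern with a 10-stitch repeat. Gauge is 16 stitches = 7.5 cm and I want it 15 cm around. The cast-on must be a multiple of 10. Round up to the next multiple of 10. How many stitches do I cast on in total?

40 stitches.

16 / 7.5 = 2.133 sts per cm.
15 × 2.133 = 32.00 sts.
Next multiple of 10: 40.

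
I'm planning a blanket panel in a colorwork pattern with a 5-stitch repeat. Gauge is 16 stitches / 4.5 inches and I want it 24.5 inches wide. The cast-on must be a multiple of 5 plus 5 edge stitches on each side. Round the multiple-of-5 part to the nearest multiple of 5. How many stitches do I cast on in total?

85 stitches.

16 / 4.5 = 3.556 sts per inch.
24.5 × 3.556 = 87.11 sts.
Less 10 edge sts → 77.11 for the repeat.
Nearest multiple of 5: 75.
Add back 10 edge sts → 85.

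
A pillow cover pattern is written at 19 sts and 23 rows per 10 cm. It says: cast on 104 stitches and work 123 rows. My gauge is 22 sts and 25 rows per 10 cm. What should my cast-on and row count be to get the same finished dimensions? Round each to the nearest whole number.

Stitches: 104 × 22/19 = 120.42 → 120.
Rows: 123 × 25/23 = 133.70 → 134.

Cast on 120 stitches; work 134 rows.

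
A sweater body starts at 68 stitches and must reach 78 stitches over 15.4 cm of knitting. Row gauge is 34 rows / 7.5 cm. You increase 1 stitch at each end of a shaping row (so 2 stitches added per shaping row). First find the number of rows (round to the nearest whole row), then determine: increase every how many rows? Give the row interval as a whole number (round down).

Rows = 15.4 × 4.533 = 69.8 → 70 rows.
Stitches to add: 10 → 5 shaping rows (at 2 st each).
70 / 5 = 14.00 → every 14 rows.

Increase every 14th row.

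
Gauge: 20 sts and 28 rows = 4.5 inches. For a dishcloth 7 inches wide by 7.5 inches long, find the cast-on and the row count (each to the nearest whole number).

Stitch gauge = 20/4.5 = 4.444 sts/in; 7 × 4.444 = 31.11 → 31 sts.
Row gauge = 28/4.5 = 6.222 rows/in; 7.5 × 6.222 = 46.67 → 47 rows.

Cast on 31 stitches and work 47 rows.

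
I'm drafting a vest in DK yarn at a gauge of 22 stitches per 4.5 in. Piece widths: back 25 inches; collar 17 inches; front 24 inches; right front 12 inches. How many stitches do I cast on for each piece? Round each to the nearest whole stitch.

back 122; collar 83; front 117; right front 59.

Rate = 22/4.5 = 4.889 sts per in.
back: 25 × 4.889 = 122.22 → 122.
collar: 17 × 4.889 = 83.11 → 83.
front: 24 × 4.889 = 117.33 → 117.
right front: 12 × 4.889 = 58.67 → 59.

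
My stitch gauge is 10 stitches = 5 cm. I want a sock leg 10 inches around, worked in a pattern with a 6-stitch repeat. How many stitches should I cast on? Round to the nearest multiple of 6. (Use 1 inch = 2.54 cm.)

Cast on 48 stitches.

10 in = 10 × 2.54 = 25.40 cm.
10 / 5 = 2 sts/cm.
25.40 × 2 = 50.80 sts.
→ 48.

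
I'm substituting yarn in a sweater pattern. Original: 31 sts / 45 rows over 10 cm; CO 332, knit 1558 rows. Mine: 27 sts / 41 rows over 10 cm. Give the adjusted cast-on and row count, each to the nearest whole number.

Cast on 289 stitches; work 1420 rows.

Stitches: 332 × 27/31 = 289.16 → 289.
Rows: 1558 × 41/45 = 1419.51 → 1420.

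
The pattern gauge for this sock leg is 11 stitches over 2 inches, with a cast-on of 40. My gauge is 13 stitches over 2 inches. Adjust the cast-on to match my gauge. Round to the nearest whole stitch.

47 stitches.

Scale factor = 13 / 11 = 1.182.
40 × 13 / 11 = 47.27 sts.
→ 47 sts.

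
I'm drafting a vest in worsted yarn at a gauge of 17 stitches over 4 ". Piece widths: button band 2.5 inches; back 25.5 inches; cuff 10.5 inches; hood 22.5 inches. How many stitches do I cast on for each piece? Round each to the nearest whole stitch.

button band 11; back 108; cuff 45; hood 96.

Rate = 17/4 = 4.25 sts per in.
button band: 2.5 × 4.25 = 10.62 → 11.
back: 25.5 × 4.25 = 108.38 → 108.
cuff: 10.5 × 4.25 = 44.62 → 45.
hood: 22.5 × 4.25 = 95.62 → 96.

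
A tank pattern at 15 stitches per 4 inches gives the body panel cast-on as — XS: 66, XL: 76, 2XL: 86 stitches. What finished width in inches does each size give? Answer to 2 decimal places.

XS 17.60 inches; XL 20.27 inches; 2XL 22.93 inches.

15/4 = 3.75 sts per in.
XS: 66 / 3.75 = 17.600 → 17.60 in.
XL: 76 / 3.75 = 20.267 → 20.27 in.
2XL: 86 / 3.75 = 22.933 → 22.93 in.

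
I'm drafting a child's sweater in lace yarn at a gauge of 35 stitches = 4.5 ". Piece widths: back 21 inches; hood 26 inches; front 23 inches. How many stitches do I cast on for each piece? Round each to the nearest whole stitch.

Rate = 35/4.5 = 7.778 sts per in.
back: 21 × 7.778 = 163.33 → 163.
hood: 26 × 7.778 = 202.22 → 202.
front: 23 × 7.778 = 178.89 → 179.

back 163; hood 202; front 179.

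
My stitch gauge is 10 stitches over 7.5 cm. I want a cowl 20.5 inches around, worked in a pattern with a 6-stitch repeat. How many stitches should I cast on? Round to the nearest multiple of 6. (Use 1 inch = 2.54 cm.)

CO 72 sts.

20.5 in = 20.5 × 2.54 = 52.07 cm.
10 / 7.5 = 1.333 sts/cm.
52.07 × 1.333 = 69.43 sts.
→ 72.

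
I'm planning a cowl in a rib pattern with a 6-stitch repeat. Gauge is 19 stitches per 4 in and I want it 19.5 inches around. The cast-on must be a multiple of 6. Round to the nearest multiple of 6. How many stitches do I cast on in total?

Cast on 90 stitches.

19 / 4 = 4.75 sts per inch.
19.5 × 4.75 = 92.62 sts.
Nearest multiple of 6: 90.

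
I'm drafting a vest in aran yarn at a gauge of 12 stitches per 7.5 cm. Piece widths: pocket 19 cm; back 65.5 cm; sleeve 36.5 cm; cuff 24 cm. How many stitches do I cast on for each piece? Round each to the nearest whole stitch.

pocket 30; back 105; sleeve 58; cuff 38.

Rate = 12/7.5 = 1.6 sts per cm.
pocket: 19 × 1.6 = 30.40 → 30.
back: 65.5 × 1.6 = 104.80 → 105.
sleeve: 36.5 × 1.6 = 58.40 → 58.
cuff: 24 × 1.6 = 38.40 → 38.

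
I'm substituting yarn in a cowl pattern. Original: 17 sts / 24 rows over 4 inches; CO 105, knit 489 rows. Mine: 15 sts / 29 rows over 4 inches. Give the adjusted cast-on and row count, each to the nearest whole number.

Stitches: 105 × 15/17 = 92.65 → 93.
Rows: 489 × 29/24 = 590.88 → 591.

Cast on 93 stitches; work 591 rows.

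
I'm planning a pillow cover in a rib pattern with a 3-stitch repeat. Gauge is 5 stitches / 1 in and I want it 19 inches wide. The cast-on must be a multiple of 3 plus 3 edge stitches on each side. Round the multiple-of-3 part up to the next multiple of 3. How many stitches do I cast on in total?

5 / 1 = 5 sts per inch.
19 × 5 = 95.00 sts.
Less 6 edge sts → 89.00 for the repeat.
Next multiple of 3: 90.
Add back 6 edge sts → 96.

Cast on 96 stitches.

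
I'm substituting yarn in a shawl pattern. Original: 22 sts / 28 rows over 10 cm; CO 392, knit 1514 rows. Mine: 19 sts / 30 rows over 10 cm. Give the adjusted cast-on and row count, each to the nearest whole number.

Stitches: 392 × 19/22 = 338.55 → 339.
Rows: 1514 × 30/28 = 1622.14 → 1622.

Cast on 339 stitches; work 1622 rows.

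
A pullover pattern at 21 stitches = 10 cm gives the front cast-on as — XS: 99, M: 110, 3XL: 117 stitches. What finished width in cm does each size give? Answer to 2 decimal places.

XS 47.14 cm; M 52.38 cm; 3XL 55.71 cm.

21/10 = 2.1 sts per cm.
XS: 99 / 2.1 = 47.143 → 47.14 cm.
M: 110 / 2.1 = 52.381 → 52.38 cm.
3XL: 117 / 2.1 = 55.714 → 55.71 cm.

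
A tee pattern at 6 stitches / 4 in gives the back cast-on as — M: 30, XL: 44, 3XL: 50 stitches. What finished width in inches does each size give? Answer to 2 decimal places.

6/4 = 1.5 sts per in.
M: 30 / 1.5 = 20.000 → 20.00 in.
XL: 44 / 1.5 = 29.333 → 29.33 in.
3XL: 50 / 1.5 = 33.333 → 33.33 in.

M 20.00 inches; XL 29.33 inches; 3XL 33.33 inches.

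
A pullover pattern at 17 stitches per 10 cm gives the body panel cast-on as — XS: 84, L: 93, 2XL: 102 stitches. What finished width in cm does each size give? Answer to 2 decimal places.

17/10 = 1.7 sts per cm.
XS: 84 / 1.7 = 49.412 → 49.41 cm.
L: 93 / 1.7 = 54.706 → 54.71 cm.
2XL: 102 / 1.7 = 60.000 → 60.00 cm.

XS 49.41 cm; L 54.71 cm; 2XL 60.00 cm.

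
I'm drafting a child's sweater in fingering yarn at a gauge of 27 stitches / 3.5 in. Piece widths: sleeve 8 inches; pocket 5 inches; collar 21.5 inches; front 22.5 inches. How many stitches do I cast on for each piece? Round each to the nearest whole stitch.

sleeve 62; pocket 39; collar 166; front 174.

Rate = 27/3.5 = 7.714 sts per in.
sleeve: 8 × 7.714 = 61.71 → 62.
pocket: 5 × 7.714 = 38.57 → 39.
collar: 21.5 × 7.714 = 165.86 → 166.
front: 22.5 × 7.714 = 173.57 → 174.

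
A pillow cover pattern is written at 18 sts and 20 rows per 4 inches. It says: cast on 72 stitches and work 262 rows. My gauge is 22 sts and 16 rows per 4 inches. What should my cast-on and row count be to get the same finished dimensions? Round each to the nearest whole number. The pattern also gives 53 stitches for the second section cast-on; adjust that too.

Stitches: 72 × 22/18 = 88.00 → 88.
Rows: 262 × 16/20 = 209.60 → 210.
second section cast-on: 53 × 22/18 = 64.78 → 65.

Cast on 88 stitches; work 210 rows; second section cast-on 65 stitches.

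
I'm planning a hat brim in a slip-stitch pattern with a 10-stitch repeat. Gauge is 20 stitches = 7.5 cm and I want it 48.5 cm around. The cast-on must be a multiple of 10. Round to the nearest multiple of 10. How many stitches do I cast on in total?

Cast on 130 stitches.

20 / 7.5 = 2.667 sts per cm.
48.5 × 2.667 = 129.33 sts.
Nearest multiple of 10: 130.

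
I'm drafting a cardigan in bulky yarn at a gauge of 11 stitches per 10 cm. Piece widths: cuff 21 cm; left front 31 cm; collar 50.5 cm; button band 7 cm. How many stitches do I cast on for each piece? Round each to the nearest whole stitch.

Rate = 11/10 = 1.1 sts per cm.
cuff: 21 × 1.1 = 23.10 → 23.
left front: 31 × 1.1 = 34.10 → 34.
collar: 50.5 × 1.1 = 55.55 → 56.
button band: 7 × 1.1 = 7.70 → 8.

cuff 23; left front 34; collar 56; button band 8.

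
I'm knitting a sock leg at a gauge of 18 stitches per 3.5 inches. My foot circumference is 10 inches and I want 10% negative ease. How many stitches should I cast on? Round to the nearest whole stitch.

Cast on 46 stitches.

Finished = 10 × 0.90 = 9.00 in.
18 / 3.5 = 5.143 sts per inch.
9.00 × 5.143 = 46.29 sts.
→ 46 sts.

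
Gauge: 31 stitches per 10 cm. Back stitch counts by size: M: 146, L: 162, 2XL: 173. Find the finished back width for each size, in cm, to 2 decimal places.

M 47.10 cm; L 52.26 cm; 2XL 55.81 cm.

31/10 = 3.1 sts per cm.
M: 146 / 3.1 = 47.097 → 47.10 cm.
L: 162 / 3.1 = 52.258 → 52.26 cm.
2XL: 173 / 3.1 = 55.806 → 55.81 cm.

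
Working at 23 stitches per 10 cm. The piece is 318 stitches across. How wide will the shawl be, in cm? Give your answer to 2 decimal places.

138.26 cm.

23 stitches / 10 cm = 2.3 stitches per cm.
318 / 2.3 = 138.261 cm.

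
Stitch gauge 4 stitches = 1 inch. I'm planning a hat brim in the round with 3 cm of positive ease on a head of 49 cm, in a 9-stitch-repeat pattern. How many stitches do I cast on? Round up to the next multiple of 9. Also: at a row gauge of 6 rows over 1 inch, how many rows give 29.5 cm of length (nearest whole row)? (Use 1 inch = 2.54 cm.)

Cast on 90 stitches; work 70 rows.

Finished = 49 + 3 = 52 cm.
52 cm × 1/2.54 = 20.47 inches.
4/1 = 4 sts per in; 20.47 × 4 = 81.89 sts.
Next multiple of 9 → 90.
29.5 cm = 11.61 inches; × 6 = 69.69 → 70 rows.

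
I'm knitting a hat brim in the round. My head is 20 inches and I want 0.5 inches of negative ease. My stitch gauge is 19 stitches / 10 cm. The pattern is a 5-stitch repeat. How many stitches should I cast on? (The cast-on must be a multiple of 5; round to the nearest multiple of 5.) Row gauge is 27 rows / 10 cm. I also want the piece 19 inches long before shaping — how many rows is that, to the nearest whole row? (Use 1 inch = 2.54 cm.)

Finished = 20 − 0.5 = 19.5 inches.
19.5 inches × 2.54 = 49.53 cm.
19/10 = 1.9 sts per cm; 49.53 × 1.9 = 94.11 sts.
Nearest multiple of 5 → 95.
19 inches = 48.26 cm; × 2.7 = 130.30 → 130 rows.

Cast on 95 stitches; work 130 rows.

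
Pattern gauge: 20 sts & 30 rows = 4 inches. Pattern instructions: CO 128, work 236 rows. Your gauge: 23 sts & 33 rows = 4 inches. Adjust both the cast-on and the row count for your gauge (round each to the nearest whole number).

Cast on 147 stitches; work 260 rows.

Stitches: 128 × 23/20 = 147.20 → 147.
Rows: 236 × 33/30 = 259.60 → 260.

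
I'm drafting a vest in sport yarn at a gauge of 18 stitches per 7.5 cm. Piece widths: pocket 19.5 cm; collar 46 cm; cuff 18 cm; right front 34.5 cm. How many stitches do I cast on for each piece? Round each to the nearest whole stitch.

Rate = 18/7.5 = 2.4 sts per cm.
pocket: 19.5 × 2.4 = 46.80 → 47.
collar: 46 × 2.4 = 110.40 → 110.
cuff: 18 × 2.4 = 43.20 → 43.
right front: 34.5 × 2.4 = 82.80 → 83.

pocket 47; collar 110; cuff 43; right front 83.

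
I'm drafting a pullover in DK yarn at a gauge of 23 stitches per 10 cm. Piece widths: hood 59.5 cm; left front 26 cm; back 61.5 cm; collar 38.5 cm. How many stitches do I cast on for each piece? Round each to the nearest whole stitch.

Rate = 23/10 = 2.3 sts per cm.
hood: 59.5 × 2.3 = 136.85 → 137.
left front: 26 × 2.3 = 59.80 → 60.
back: 61.5 × 2.3 = 141.45 → 141.
collar: 38.5 × 2.3 = 88.55 → 89.

hood 137; left front 60; back 141; collar 89.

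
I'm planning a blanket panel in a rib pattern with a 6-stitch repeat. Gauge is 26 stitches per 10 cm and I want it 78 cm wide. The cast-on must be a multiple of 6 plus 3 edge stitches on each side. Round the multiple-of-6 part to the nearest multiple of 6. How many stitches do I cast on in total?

26 / 10 = 2.6 sts per cm.
78 × 2.6 = 202.80 sts.
Less 6 edge sts → 196.80 for the repeat.
Nearest multiple of 6: 198.
Add back 6 edge sts → 204.

Cast on 204 stitches.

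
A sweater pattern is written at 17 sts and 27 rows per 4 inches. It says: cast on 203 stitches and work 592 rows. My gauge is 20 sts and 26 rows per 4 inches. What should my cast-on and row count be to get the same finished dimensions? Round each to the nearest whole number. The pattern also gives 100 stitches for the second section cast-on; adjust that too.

Stitches: 203 × 20/17 = 238.82 → 239.
Rows: 592 × 26/27 = 570.07 → 570.
second section cast-on: 100 × 20/17 = 117.65 → 118.

Cast on 239 stitches; work 570 rows; second section cast-on 118 stitches.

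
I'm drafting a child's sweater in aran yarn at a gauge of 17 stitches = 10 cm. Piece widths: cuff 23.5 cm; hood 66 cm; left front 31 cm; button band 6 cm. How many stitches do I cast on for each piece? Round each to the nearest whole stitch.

Rate = 17/10 = 1.7 sts per cm.
cuff: 23.5 × 1.7 = 39.95 → 40.
hood: 66 × 1.7 = 112.20 → 112.
left front: 31 × 1.7 = 52.70 → 53.
button band: 6 × 1.7 = 10.20 → 10.

cuff 40; hood 112; left front 53; button band 10.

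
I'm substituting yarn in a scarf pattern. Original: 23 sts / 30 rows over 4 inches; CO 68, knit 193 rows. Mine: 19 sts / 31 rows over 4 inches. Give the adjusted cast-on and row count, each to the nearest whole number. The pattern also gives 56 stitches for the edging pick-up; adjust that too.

Cast on 56 stitches; work 199 rows; edging pick-up 46 stitches.

Stitches: 68 × 19/23 = 56.17 → 56.
Rows: 193 × 31/30 = 199.43 → 199.
edging pick-up: 56 × 19/23 = 46.26 → 46.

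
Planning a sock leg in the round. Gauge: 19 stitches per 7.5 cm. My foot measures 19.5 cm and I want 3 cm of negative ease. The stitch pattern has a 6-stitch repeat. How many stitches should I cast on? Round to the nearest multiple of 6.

Finished = 19.5 − 3 = 16.5 cm.
19 / 7.5 = 2.533 sts/cm.
16.5 × 2.533 = 41.80 sts.
Nearest multiple of 6: 42.

42 stitches.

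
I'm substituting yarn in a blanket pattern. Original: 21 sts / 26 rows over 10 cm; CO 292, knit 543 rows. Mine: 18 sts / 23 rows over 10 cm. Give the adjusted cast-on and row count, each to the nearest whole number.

Stitches: 292 × 18/21 = 250.29 → 250.
Rows: 543 × 23/26 = 480.35 → 480.

Cast on 250 stitches; work 480 rows.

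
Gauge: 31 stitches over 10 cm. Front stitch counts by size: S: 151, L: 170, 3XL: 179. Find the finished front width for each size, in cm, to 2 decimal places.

S 48.71 cm; L 54.84 cm; 3XL 57.74 cm.

31/10 = 3.1 sts per cm.
S: 151 / 3.1 = 48.710 → 48.71 cm.
L: 170 / 3.1 = 54.839 → 54.84 cm.
3XL: 179 / 3.1 = 57.742 → 57.74 cm.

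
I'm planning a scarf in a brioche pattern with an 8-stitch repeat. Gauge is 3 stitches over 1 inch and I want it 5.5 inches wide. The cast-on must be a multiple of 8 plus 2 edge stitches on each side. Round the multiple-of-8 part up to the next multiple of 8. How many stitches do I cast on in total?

3 / 1 = 3 sts per inch.
5.5 × 3 = 16.50 sts.
Less 4 edge sts → 12.50 for the repeat.
Next multiple of 8: 16.
Add back 4 edge sts → 20.

20 stitches.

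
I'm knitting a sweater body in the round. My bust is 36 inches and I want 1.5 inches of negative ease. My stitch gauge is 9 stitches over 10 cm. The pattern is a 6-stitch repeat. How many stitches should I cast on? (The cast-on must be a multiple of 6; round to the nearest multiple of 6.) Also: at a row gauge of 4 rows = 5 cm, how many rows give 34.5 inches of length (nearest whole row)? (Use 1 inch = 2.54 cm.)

Finished = 36 − 1.5 = 34.5 inches.
34.5 inches × 2.54 = 87.63 cm.
9/10 = 0.9 sts per cm; 87.63 × 0.9 = 78.87 sts.
Nearest multiple of 6 → 78.
34.5 inches = 87.63 cm; × 0.8 = 70.10 → 70 rows.

Cast on 78 stitches; work 70 rows.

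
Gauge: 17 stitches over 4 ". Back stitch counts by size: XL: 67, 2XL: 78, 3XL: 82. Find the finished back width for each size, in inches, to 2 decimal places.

XL 15.76 inches; 2XL 18.35 inches; 3XL 19.29 inches.

17/4 = 4.25 sts per in.
XL: 67 / 4.25 = 15.765 → 15.76 in.
2XL: 78 / 4.25 = 18.353 → 18.35 in.
3XL: 82 / 4.25 = 19.294 → 19.29 in.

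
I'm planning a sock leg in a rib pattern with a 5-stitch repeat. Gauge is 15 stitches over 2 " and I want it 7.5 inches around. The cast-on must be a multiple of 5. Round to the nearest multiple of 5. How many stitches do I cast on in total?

55 stitches.

15 / 2 = 7.5 sts per inch.
7.5 × 7.5 = 56.25 sts.
Nearest multiple of 5: 55.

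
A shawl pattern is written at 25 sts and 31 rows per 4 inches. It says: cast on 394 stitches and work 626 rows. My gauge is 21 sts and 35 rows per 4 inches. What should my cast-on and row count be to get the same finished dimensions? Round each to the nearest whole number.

Cast on 331 stitches; work 707 rows.

Stitches: 394 × 21/25 = 330.96 → 331.
Rows: 626 × 35/31 = 706.77 → 707.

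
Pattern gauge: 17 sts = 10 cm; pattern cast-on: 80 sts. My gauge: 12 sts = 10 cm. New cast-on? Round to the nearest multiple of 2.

Scale factor = 12 / 17 = 0.706.
80 × 12 / 17 = 56.47 sts.
→ 56 sts.

CO 56 sts.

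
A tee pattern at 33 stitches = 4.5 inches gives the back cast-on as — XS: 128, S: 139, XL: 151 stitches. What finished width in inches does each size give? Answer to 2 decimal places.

XS 17.45 inches; S 18.95 inches; XL 20.59 inches.

33/4.5 = 7.333 sts per in.
XS: 128 / 7.333 = 17.455 → 17.45 in.
S: 139 / 7.333 = 18.955 → 18.95 in.
XL: 151 / 7.333 = 20.591 → 20.59 in.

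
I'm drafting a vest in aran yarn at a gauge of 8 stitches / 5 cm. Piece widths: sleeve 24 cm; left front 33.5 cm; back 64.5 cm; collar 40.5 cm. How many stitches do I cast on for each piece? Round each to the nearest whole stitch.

Rate = 8/5 = 1.6 sts per cm.
sleeve: 24 × 1.6 = 38.40 → 38.
left front: 33.5 × 1.6 = 53.60 → 54.
back: 64.5 × 1.6 = 103.20 → 103.
collar: 40.5 × 1.6 = 64.80 → 65.

sleeve 38; left front 54; back 103; collar 65.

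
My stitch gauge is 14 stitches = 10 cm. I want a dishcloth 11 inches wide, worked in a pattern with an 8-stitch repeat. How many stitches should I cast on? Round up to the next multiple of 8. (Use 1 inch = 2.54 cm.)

11 in = 11 × 2.54 = 27.94 cm.
14 / 10 = 1.4 sts/cm.
27.94 × 1.4 = 39.12 sts.
→ 40.

Cast on 40 stitches.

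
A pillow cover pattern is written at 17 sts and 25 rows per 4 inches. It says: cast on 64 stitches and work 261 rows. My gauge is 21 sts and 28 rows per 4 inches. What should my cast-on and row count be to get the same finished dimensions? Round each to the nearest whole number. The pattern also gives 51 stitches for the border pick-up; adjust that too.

Cast on 79 stitches; work 292 rows; border pick-up 63 stitches.

Stitches: 64 × 21/17 = 79.06 → 79.
Rows: 261 × 28/25 = 292.32 → 292.
border pick-up: 51 × 21/17 = 63.00 → 63.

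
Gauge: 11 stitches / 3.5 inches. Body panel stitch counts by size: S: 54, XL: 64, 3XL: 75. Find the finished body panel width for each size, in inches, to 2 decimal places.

11/3.5 = 3.143 sts per in.
S: 54 / 3.143 = 17.182 → 17.18 in.
XL: 64 / 3.143 = 20.364 → 20.36 in.
3XL: 75 / 3.143 = 23.864 → 23.86 in.

S 17.18 inches; XL 20.36 inches; 3XL 23.86 inches.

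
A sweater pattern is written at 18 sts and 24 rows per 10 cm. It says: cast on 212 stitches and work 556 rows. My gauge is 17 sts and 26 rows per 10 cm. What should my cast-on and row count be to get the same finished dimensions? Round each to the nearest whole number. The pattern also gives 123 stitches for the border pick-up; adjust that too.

Stitches: 212 × 17/18 = 200.22 → 200.
Rows: 556 × 26/24 = 602.33 → 602.
border pick-up: 123 × 17/18 = 116.17 → 116.

Cast on 200 stitches; work 602 rows; border pick-up 116 stitches.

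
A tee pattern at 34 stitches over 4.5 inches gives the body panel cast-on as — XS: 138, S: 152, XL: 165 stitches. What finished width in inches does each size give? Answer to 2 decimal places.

XS 18.26 inches; S 20.12 inches; XL 21.84 inches.

34/4.5 = 7.556 sts per in.
XS: 138 / 7.556 = 18.265 → 18.26 in.
S: 152 / 7.556 = 20.118 → 20.12 in.
XL: 165 / 7.556 = 21.838 → 21.84 in.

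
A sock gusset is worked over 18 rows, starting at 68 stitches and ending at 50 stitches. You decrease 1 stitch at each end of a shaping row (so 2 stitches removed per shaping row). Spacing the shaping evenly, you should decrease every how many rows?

Decrease every 2nd row.

Stitches to remove: |50 − 68| = 18.
Shaping rows needed: 18 / 2 = 9.
18 rows / 9 = every 2 rows.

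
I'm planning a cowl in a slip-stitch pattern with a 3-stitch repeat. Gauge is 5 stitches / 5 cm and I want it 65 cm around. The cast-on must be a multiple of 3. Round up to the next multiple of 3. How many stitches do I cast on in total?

5 / 5 = 1 sts per cm.
65 × 1 = 65.00 sts.
Next multiple of 3: 66.

Cast on 66 stitches.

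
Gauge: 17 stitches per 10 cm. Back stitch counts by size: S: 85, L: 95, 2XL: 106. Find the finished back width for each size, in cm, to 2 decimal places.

17/10 = 1.7 sts per cm.
S: 85 / 1.7 = 50.000 → 50.00 cm.
L: 95 / 1.7 = 55.882 → 55.88 cm.
2XL: 106 / 1.7 = 62.353 → 62.35 cm.

S 50.00 cm; L 55.88 cm; 2XL 62.35 cm.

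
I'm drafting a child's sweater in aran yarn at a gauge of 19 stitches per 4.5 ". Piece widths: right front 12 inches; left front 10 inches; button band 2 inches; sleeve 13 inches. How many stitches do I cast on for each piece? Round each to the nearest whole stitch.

right front 51; left front 42; button band 8; sleeve 55.

Rate = 19/4.5 = 4.222 sts per in.
right front: 12 × 4.222 = 50.67 → 51.
left front: 10 × 4.222 = 42.22 → 42.
button band: 2 × 4.222 = 8.44 → 8.
sleeve: 13 × 4.222 = 54.89 → 55.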